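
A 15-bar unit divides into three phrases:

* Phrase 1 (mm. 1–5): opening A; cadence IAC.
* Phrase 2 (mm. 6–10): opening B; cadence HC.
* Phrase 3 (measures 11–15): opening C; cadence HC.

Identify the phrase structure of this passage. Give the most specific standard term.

The final phrase closes with a half cadence, which is not stronger than the preceding half cadence; the 3 phrases lack an overall antecedent–consequent design and so form a phrase group.

phrase group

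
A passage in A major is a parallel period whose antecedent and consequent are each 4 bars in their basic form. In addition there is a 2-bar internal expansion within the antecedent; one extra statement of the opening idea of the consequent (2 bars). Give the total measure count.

12 measures

Basic parallel period: 4 + 4 = 8 bars.
8 (basic form) + 2 (internal expansion) + 2 (extra statement) = 12.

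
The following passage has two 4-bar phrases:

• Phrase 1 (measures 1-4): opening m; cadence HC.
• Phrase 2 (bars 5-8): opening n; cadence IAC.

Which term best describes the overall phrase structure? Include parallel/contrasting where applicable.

contrasting period

Phrase 1 ends with a half cadence (weaker) and phrase 2 with an imperfect authentic cadence (stronger): antecedent + consequent = a period.
The two phrases open with different material (m / n), so the period is contrasting.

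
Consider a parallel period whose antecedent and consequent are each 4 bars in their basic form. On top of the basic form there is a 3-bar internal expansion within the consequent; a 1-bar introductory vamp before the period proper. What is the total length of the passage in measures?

Basic parallel period: 4 + 4 = 8 bars.
8 (basic form) + 3 (internal expansion) + 1 (introduction) = 12.

12 measures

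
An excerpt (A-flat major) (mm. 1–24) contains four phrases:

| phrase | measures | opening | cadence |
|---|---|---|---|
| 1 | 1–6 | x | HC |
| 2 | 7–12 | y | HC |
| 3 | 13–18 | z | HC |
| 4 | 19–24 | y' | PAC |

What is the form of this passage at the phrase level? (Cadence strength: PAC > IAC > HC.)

Four phrases in two halves: the first half (mm. 1–12) ends with a half cadence, the second (measures 13–24) with a perfect authentic cadence — a large antecedent–consequent pair, i.e. a double period.
Phrase 3 begins with different material from phrase 1, making it contrasting.

contrasting double period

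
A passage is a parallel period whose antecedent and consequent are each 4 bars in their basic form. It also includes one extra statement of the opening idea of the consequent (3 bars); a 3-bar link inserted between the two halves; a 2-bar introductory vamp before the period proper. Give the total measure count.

16 measures

Basic parallel period: 4 + 4 = 8 bars.
8 (basic form) + 3 (extra statement) + 3 (link) + 2 (introduction) = 16.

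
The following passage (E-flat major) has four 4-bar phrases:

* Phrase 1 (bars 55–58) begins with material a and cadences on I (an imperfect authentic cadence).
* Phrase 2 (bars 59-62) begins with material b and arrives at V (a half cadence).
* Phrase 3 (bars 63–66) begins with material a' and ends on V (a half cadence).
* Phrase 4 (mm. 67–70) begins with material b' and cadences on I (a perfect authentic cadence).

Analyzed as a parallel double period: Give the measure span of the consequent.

measures 63–70

In a double period the four phrases pair into a large antecedent (phrases 1–2, ending half cadence) and a large consequent (phrases 3–4, ending perfect authentic cadence). The consequent spans measures 63–70.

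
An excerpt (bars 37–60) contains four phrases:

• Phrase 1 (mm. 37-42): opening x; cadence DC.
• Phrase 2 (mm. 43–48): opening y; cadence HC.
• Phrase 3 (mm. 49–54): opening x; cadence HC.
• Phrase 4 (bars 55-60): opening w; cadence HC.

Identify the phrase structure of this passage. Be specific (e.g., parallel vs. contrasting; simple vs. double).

Phrase 4 ends with a half cadence, no stronger than phrase 2's half cadence, so the four phrases do not form a double period; nor do phrases 3–4 duplicate 1–2, so it is not a repeated period. With no phrase reaching a conclusive cadence, the passage is a phrase group.

phrase group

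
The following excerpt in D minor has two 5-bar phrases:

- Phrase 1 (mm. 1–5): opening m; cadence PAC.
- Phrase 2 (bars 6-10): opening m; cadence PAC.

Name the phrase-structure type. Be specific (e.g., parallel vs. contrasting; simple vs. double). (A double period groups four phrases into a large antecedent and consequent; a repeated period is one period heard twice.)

Both phrases have the same opening (m) and the same cadence (perfect authentic cadence): the second is a restatement, not a consequent, so this is a repeated phrase rather than a period.

repeated phrase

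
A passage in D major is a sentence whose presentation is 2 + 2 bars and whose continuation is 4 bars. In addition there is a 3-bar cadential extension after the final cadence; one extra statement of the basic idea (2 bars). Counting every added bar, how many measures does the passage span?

Basic sentence: 2 + 2 + 4 = 8 bars.
8 (basic form) + 3 (cadential extension) + 2 (extra statement) = 13.

13 measures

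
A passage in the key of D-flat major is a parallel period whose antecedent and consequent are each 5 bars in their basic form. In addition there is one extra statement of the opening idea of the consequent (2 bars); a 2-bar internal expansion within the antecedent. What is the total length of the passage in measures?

Basic parallel period: 5 + 5 = 10 bars.
10 (basic form) + 2 (extra statement) + 2 (internal expansion) = 14.

14 measures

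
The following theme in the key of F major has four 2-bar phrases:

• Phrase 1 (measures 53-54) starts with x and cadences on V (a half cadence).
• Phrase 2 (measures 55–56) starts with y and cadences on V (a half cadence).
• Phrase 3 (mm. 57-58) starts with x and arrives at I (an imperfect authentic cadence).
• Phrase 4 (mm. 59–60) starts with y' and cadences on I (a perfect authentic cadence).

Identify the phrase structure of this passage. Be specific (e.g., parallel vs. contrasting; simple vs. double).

parallel double period

Four phrases in two halves: the first half (mm. 53-56) ends with a half cadence, the second (mm. 57–60) with a perfect authentic cadence — a large antecedent–consequent pair, i.e. a double period.
Phrase 3 begins with the same material as phrase 1, making it parallel.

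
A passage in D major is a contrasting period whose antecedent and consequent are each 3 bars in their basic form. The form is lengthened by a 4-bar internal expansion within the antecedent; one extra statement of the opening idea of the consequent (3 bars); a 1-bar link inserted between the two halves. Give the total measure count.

14 measures

Basic contrasting period: 3 + 3 = 6 bars.
6 (basic form) + 4 (internal expansion) + 3 (extra statement) + 1 (link) = 14.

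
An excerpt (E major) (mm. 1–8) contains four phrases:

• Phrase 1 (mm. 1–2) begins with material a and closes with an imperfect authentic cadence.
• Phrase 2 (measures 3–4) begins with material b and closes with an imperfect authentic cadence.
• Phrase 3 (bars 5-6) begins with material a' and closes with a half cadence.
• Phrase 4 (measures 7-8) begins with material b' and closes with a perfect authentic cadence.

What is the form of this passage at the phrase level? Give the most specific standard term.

parallel double period

Four phrases in two halves: the first half (measures 1–4) ends with an imperfect authentic cadence, the second (mm. 5–8) with a perfect authentic cadence — a large antecedent–consequent pair, i.e. a double period.
Phrase 3 begins with the same material as phrase 1, making it parallel.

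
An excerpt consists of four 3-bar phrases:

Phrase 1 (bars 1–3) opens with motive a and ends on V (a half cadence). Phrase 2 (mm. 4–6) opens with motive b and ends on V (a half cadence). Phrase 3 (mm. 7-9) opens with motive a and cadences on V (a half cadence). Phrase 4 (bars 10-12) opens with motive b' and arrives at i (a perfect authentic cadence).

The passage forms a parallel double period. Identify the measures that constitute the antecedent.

measures 1–6

In a double period the four phrases pair into a large antecedent (phrases 1–2, ending half cadence) and a large consequent (phrases 3–4, ending perfect authentic cadence). The antecedent spans bars 1–6.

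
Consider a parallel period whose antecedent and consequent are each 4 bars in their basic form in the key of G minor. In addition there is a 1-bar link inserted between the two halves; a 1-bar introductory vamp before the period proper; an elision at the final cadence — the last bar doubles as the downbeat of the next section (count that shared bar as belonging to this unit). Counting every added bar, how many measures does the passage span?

10 measures

Basic parallel period: 4 + 4 = 8 bars.
8 (basic form) + 1 (link) + 1 (introduction) = 10.
The elision shares a bar with the next section but does not change this unit's count.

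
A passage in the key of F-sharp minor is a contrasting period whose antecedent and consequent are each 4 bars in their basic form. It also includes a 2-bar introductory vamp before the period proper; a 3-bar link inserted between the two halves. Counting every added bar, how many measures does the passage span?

13 measures

Basic contrasting period: 4 + 4 = 8 bars.
8 (basic form) + 2 (introduction) + 3 (link) = 13.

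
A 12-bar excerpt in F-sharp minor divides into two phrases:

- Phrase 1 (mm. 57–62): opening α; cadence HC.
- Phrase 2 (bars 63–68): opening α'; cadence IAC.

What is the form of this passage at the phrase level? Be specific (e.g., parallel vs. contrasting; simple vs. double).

Phrase 1 ends with a half cadence (weaker) and phrase 2 with an imperfect authentic cadence (stronger): antecedent + consequent = a period.
The two phrases open with the same material (α / α'), so the period is parallel.

parallel period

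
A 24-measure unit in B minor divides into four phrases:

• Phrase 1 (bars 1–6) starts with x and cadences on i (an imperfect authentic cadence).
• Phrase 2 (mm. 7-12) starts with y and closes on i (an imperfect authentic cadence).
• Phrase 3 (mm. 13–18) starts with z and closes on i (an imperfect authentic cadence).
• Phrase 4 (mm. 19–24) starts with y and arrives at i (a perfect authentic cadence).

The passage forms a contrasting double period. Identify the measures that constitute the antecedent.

In a double period the four phrases pair into a large antecedent (phrases 1–2, ending imperfect authentic cadence) and a large consequent (phrases 3–4, ending perfect authentic cadence). The antecedent spans mm. 1-12.

measures 1–12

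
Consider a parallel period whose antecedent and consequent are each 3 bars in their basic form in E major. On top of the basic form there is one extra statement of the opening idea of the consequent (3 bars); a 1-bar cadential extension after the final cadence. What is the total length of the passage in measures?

Basic parallel period: 3 + 3 = 6 bars.
6 (basic form) + 3 (extra statement) + 1 (cadential extension) = 10.

10 measures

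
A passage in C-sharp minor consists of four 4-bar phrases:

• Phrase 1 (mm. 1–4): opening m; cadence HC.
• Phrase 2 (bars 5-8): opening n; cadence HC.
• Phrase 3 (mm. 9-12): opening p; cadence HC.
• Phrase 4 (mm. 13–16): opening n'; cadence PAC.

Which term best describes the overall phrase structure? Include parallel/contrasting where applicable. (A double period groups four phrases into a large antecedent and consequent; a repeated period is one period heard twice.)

Four phrases in two halves: the first half (measures 1–8) ends with a half cadence, the second (measures 9–16) with a perfect authentic cadence — a large antecedent–consequent pair, i.e. a double period.
Phrase 3 begins with different material from phrase 1, making it contrasting.

contrasting double period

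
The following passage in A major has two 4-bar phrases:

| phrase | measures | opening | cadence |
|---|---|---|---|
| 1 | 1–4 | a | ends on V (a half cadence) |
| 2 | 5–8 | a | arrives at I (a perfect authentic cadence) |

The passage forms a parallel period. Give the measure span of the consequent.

measures 5–8

The antecedent is the phrase ending with the weaker cadence (half cadence, phrase 1) and the consequent the one ending more conclusively (perfect authentic cadence, phrase 2); the consequent is mm. 5–8.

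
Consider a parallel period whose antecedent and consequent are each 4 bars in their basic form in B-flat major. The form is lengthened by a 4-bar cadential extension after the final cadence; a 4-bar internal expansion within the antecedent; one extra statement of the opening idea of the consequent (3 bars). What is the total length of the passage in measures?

Basic parallel period: 4 + 4 = 8 bars.
8 (basic form) + 4 (cadential extension) + 4 (internal expansion) + 3 (extra statement) = 19.

19 measures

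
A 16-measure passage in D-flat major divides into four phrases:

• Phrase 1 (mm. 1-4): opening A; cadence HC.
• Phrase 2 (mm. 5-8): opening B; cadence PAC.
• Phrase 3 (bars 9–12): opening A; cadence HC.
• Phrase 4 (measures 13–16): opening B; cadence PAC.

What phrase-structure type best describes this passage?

repeated period

The cadence pattern HC–PAC–HC–PAC is weak–strong twice, and phrases 3–4 restate phrases 1–2: a period heard twice, not a double period (which would end weakly at phrase 2).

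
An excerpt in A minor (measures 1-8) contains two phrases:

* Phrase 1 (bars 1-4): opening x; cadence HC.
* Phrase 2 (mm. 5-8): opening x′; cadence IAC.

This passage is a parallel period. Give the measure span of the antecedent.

The antecedent is the phrase ending with the weaker cadence (half cadence, phrase 1) and the consequent the one ending more conclusively (imperfect authentic cadence, phrase 2); the antecedent is bars 1–4.

measures 1–4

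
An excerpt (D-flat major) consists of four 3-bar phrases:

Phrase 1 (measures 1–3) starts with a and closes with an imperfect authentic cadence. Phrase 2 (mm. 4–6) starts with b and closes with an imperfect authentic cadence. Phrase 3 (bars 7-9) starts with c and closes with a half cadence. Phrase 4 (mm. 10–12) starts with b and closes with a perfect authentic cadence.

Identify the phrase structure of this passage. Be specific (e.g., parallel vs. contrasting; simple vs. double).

Four phrases in two halves: the first half (mm. 1–6) ends with an imperfect authentic cadence, the second (bars 7-12) with a perfect authentic cadence — a large antecedent–consequent pair, i.e. a double period.
Phrase 3 begins with different material from phrase 1, making it contrasting.

contrasting double period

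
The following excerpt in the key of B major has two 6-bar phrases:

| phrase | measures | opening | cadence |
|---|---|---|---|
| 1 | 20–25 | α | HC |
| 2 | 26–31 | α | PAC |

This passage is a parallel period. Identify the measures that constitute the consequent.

measures 26–31

The antecedent is the phrase ending with the weaker cadence (half cadence, phrase 1) and the consequent the one ending more conclusively (perfect authentic cadence, phrase 2); the consequent is bars 26–31.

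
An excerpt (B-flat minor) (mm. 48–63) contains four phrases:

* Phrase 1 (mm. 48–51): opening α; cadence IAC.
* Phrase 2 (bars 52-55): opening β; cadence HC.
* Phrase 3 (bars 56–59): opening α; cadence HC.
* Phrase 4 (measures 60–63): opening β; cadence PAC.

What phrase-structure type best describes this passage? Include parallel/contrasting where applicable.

parallel double period

Four phrases in two halves: the first half (bars 48–55) ends with a half cadence, the second (mm. 56–63) with a perfect authentic cadence — a large antecedent–consequent pair, i.e. a double period.
Phrase 3 begins with the same material as phrase 1, making it parallel.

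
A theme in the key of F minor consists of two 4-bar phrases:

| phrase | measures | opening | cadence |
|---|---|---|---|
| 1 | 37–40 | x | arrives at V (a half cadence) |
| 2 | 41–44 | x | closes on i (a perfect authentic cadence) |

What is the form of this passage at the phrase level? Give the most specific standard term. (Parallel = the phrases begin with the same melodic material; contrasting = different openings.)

Phrase 1 ends with a half cadence (weaker) and phrase 2 with a perfect authentic cadence (stronger): antecedent + consequent = a period.
The two phrases open with the same material (x / x), so the period is parallel.

parallel period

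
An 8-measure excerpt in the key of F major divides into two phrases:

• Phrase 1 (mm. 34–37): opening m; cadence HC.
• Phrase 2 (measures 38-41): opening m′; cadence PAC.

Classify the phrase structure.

parallel period

Phrase 1 ends with a half cadence (weaker) and phrase 2 with a perfect authentic cadence (stronger): antecedent + consequent = a period.
The two phrases open with the same material (m / m′), so the period is parallel.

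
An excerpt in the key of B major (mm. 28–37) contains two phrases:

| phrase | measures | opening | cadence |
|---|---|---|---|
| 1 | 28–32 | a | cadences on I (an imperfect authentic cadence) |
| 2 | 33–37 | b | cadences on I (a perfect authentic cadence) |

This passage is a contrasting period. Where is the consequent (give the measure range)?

measures 33–37

The antecedent is the phrase ending with the weaker cadence (imperfect authentic cadence, phrase 1) and the consequent the one ending more conclusively (perfect authentic cadence, phrase 2); the consequent is mm. 33–37.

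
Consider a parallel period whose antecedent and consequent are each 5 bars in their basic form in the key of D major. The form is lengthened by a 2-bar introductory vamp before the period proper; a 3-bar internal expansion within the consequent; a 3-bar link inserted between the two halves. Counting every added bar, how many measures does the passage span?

Basic parallel period: 5 + 5 = 10 bars.
10 (basic form) + 2 (introduction) + 3 (internal expansion) + 3 (link) = 18.

18 measures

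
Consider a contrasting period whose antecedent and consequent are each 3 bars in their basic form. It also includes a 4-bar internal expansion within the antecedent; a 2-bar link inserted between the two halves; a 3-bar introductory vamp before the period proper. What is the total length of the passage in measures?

15 measures

Basic contrasting period: 3 + 3 = 6 bars.
6 (basic form) + 4 (internal expansion) + 2 (link) + 3 (introduction) = 15.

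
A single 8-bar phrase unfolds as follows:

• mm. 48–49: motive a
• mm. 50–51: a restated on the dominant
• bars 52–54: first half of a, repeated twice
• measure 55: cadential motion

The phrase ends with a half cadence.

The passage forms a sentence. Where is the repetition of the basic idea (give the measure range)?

measures 50–51

The presentation of a sentence is the basic idea (mm. 48-49) plus its repetition (measures 50–51); the repetition of the basic idea is therefore mm. 50-51.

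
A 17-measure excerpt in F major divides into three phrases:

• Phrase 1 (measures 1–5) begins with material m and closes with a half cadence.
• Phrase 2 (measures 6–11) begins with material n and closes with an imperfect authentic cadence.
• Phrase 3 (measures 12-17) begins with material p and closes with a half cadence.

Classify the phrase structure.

phrase group

The final phrase closes with a half cadence, which is not stronger than the preceding imperfect authentic cadence; the 3 phrases lack an overall antecedent–consequent design and so form a phrase group.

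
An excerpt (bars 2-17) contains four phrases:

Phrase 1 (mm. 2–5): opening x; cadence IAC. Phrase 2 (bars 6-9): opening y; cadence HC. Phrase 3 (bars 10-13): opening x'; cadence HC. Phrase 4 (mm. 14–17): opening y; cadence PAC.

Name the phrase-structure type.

parallel double period

Four phrases in two halves: the first half (mm. 2–9) ends with a half cadence, the second (mm. 10–17) with a perfect authentic cadence — a large antecedent–consequent pair, i.e. a double period.
Phrase 3 begins with the same material as phrase 1, making it parallel.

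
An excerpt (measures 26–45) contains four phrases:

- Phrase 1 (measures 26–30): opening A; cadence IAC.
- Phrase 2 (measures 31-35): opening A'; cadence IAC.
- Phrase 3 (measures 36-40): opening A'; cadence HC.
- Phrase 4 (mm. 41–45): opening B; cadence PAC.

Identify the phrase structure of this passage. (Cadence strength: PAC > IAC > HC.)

Four phrases in two halves: the first half (mm. 26–35) ends with an imperfect authentic cadence, the second (mm. 36–45) with a perfect authentic cadence — a large antecedent–consequent pair, i.e. a double period.
Phrase 3 begins with the same material as phrase 1, making it parallel.

parallel double period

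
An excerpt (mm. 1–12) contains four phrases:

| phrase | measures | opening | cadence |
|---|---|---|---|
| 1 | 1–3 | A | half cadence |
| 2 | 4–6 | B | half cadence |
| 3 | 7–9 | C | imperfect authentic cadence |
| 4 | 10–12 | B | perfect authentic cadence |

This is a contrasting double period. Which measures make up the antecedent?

In a double period the first pair of phrases (ending half cadence) is the large antecedent and the second pair (ending perfect authentic cadence) is the large consequent; the antecedent is measures 1–6.

measures 1–6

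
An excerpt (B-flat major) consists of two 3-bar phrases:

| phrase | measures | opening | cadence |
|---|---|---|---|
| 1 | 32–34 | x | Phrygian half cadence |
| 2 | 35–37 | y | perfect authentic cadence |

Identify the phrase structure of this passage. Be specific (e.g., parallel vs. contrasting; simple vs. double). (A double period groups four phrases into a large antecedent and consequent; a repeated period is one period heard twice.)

contrasting period

Phrase 1 ends with a Phrygian half cadence (weaker) and phrase 2 with a perfect authentic cadence (stronger): antecedent + consequent = a period.
The two phrases open with different material (x / y), so the period is contrasting.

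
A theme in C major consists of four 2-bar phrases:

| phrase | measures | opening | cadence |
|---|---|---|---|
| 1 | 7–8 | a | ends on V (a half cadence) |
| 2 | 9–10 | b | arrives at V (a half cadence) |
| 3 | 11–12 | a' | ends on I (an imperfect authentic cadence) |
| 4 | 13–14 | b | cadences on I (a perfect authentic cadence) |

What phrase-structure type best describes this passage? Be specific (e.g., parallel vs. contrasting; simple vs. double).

parallel double period

Four phrases in two halves: the first half (bars 7–10) ends with a half cadence, the second (measures 11-14) with a perfect authentic cadence — a large antecedent–consequent pair, i.e. a double period.
Phrase 3 begins with the same material as phrase 1, making it parallel.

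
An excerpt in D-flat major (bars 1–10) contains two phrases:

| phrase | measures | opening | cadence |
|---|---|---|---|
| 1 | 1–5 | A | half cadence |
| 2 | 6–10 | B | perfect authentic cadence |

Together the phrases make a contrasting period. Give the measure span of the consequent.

measures 6–10

The phrase ending with the weaker cadence (half cadence) is the antecedent; the one ending more conclusively (perfect authentic cadence) is the consequent. The consequent is measures 6–10.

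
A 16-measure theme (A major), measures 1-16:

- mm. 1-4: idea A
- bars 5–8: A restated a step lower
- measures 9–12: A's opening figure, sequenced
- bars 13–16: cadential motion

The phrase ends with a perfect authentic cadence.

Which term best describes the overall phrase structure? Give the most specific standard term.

sentence

Basic idea (mm. 1–4) + its repetition (mm. 5-8) form the presentation; fragmentation and cadence (mm. 9-16) form the continuation — the 16-bar whole is a sentence.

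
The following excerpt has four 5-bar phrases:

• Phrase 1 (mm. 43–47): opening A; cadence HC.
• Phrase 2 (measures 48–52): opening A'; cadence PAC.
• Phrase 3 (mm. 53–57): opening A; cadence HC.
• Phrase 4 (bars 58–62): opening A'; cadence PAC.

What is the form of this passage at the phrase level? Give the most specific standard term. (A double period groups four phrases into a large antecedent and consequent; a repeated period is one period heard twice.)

The cadence pattern HC–PAC–HC–PAC is weak–strong twice, and phrases 3–4 restate phrases 1–2: a period heard twice, not a double period (which would end weakly at phrase 2).

repeated period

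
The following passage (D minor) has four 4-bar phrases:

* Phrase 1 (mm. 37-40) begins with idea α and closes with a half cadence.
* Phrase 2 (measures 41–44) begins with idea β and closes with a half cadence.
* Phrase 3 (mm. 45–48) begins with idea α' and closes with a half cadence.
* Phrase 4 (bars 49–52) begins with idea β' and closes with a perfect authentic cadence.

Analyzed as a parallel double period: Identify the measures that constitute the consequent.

measures 45–52

In a double period the four phrases pair into a large antecedent (phrases 1–2, ending half cadence) and a large consequent (phrases 3–4, ending perfect authentic cadence). The consequent spans bars 45-52.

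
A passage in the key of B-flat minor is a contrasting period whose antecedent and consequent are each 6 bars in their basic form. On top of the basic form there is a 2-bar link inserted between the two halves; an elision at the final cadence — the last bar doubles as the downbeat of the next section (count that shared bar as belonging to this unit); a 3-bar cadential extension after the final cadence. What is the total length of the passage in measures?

17 measures

Basic contrasting period: 6 + 6 = 12 bars.
12 (basic form) + 2 (link) + 3 (cadential extension) = 17.
The elision shares a bar with the next section but does not change this unit's count.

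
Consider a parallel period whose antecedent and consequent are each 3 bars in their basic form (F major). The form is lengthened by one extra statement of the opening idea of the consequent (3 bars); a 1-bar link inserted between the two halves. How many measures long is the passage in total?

10 measures

Basic parallel period: 3 + 3 = 6 bars.
6 (basic form) + 3 (extra statement) + 1 (link) = 10.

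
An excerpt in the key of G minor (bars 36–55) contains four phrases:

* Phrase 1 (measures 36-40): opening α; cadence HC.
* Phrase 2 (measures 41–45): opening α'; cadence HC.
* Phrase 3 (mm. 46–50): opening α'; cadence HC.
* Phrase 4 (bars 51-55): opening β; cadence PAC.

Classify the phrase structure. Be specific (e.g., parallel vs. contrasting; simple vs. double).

Four phrases in two halves: the first half (measures 36-45) ends with a half cadence, the second (bars 46–55) with a perfect authentic cadence — a large antecedent–consequent pair, i.e. a double period.
Phrase 3 begins with the same material as phrase 1, making it parallel.

parallel double period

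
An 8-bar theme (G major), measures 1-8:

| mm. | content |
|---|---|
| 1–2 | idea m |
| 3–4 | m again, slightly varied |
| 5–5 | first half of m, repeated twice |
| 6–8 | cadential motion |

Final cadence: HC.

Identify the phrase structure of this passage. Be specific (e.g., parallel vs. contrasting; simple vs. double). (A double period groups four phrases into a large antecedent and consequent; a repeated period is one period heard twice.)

Basic idea (measures 1–2) + its repetition (measures 3–4) form the presentation; fragmentation and cadence (bars 5-8) form the continuation — the 8-bar whole is a sentence.

sentence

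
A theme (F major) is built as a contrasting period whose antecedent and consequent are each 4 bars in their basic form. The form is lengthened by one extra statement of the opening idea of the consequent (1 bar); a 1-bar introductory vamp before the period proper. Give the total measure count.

Basic contrasting period: 4 + 4 = 8 bars.
8 (basic form) + 1 (extra statement) + 1 (introduction) = 10.

10 measures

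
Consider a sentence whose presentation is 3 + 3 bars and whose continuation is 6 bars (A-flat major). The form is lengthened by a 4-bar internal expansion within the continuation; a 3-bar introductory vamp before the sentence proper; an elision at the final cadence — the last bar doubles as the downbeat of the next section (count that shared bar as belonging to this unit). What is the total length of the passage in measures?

19 measures

Basic sentence: 3 + 3 + 6 = 12 bars.
12 (basic form) + 4 (internal expansion) + 3 (introduction) = 19.
The elision shares a bar with the next section but does not change this unit's count.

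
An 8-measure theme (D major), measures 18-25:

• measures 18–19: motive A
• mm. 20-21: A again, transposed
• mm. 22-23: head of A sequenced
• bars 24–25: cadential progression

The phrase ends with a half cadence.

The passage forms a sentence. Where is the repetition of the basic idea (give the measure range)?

measures 20–21

The presentation of a sentence is the basic idea (measures 18-19) plus its repetition (mm. 20–21); the repetition of the basic idea is therefore bars 20-21.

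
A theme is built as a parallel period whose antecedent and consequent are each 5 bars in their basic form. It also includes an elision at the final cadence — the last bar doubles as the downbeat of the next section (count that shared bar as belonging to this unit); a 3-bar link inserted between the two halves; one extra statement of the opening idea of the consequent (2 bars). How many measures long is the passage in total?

Basic parallel period: 5 + 5 = 10 bars.
10 (basic form) + 3 (link) + 2 (extra statement) = 15.
The elision shares a bar with the next section but does not change this unit's count.

15 measures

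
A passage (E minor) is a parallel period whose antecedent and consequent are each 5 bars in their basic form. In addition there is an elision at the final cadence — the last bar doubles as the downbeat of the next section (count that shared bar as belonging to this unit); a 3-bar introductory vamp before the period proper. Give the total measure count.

Basic parallel period: 5 + 5 = 10 bars.
10 (basic form) + 3 (introduction) = 13.
The elision shares a bar with the next section but does not change this unit's count.

13 measures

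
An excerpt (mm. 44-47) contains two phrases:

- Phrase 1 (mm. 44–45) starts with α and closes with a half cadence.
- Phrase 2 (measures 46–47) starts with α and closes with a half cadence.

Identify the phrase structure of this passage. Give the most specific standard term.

Both phrases have the same opening (α) and the same cadence (half cadence): the second is a restatement, not a consequent, so this is a repeated phrase rather than a period.

repeated phrase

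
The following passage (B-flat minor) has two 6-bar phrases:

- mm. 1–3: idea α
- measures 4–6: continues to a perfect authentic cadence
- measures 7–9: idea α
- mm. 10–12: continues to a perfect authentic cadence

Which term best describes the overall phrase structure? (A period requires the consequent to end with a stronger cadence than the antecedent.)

Both phrases have the same opening (α) and the same cadence (perfect authentic cadence): the second is a restatement, not a consequent, so this is a repeated phrase rather than a period.

repeated phrase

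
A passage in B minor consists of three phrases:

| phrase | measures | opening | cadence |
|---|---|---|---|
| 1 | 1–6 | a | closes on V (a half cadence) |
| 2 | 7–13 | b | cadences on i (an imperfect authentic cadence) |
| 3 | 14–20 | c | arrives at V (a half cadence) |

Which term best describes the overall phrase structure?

The final phrase closes with a half cadence, which is not stronger than the preceding imperfect authentic cadence; the 3 phrases lack an overall antecedent–consequent design and so form a phrase group.

phrase group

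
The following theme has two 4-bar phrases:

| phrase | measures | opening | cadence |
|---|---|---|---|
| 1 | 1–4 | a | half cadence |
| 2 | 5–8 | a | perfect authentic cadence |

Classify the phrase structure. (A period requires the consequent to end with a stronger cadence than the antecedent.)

parallel period

Phrase 1 ends with a half cadence (weaker) and phrase 2 with a perfect authentic cadence (stronger): antecedent + consequent = a period.
The two phrases open with the same material (a / a), so the period is parallel.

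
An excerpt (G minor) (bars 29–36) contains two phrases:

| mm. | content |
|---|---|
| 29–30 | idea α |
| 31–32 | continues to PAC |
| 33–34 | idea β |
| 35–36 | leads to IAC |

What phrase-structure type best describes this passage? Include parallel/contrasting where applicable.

phrase group

The second phrase closes with an imperfect authentic cadence, which is not stronger than the first phrase's perfect authentic cadence; without a weak→strong cadential pair there is no antecedent–consequent relationship, so this is a phrase group rather than a period.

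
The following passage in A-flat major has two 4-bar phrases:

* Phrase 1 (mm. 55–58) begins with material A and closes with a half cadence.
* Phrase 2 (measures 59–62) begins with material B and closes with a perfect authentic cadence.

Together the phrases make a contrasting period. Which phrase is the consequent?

phrase 2

The phrase ending with the weaker cadence (half cadence) is the antecedent; the one ending more conclusively (perfect authentic cadence) is the consequent. The consequent is phrase 2.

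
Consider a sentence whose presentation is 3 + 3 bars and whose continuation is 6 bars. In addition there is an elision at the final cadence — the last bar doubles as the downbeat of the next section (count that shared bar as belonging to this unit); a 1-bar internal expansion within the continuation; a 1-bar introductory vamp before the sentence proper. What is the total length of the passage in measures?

Basic sentence: 3 + 3 + 6 = 12 bars.
12 (basic form) + 1 (internal expansion) + 1 (introduction) = 14.
The elision shares a bar with the next section but does not change this unit's count.

14 measures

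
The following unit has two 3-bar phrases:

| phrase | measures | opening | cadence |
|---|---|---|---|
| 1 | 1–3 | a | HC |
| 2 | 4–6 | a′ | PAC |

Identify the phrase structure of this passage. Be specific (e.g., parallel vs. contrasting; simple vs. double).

parallel period

Phrase 1 ends with a half cadence (weaker) and phrase 2 with a perfect authentic cadence (stronger): antecedent + consequent = a period.
The two phrases open with the same material (a / a′), so the period is parallel.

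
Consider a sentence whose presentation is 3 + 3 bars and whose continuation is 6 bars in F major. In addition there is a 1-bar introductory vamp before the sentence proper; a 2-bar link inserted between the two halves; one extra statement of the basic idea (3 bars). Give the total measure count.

18 measures

Basic sentence: 3 + 3 + 6 = 12 bars.
12 (basic form) + 1 (introduction) + 2 (link) + 3 (extra statement) = 18.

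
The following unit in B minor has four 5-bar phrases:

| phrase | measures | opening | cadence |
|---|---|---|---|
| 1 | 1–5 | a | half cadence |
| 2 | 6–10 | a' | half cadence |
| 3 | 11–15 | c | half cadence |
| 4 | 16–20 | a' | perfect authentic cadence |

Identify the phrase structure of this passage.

contrasting double period

Four phrases in two halves: the first half (mm. 1-10) ends with a half cadence, the second (mm. 11–20) with a perfect authentic cadence — a large antecedent–consequent pair, i.e. a double period.
Phrase 3 begins with different material from phrase 1, making it contrasting.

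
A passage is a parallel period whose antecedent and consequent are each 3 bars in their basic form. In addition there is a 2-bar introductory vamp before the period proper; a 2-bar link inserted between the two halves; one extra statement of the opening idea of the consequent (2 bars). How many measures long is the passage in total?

Basic parallel period: 3 + 3 = 6 bars.
6 (basic form) + 2 (introduction) + 2 (link) + 2 (extra statement) = 12.

12 measures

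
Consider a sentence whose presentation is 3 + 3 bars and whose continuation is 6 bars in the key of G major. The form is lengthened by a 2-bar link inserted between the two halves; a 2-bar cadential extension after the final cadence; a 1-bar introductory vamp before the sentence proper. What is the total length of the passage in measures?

17 measures

Basic sentence: 3 + 3 + 6 = 12 bars.
12 (basic form) + 2 (link) + 2 (cadential extension) + 1 (introduction) = 17.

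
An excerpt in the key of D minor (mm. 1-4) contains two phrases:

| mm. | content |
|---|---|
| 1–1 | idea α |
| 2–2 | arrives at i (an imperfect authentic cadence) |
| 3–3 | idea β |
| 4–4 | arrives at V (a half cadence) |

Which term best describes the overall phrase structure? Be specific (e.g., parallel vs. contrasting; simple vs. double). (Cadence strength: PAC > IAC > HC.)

phrase group

The second phrase closes with a half cadence, which is not stronger than the first phrase's imperfect authentic cadence; without a weak→strong cadential pair there is no antecedent–consequent relationship, so this is a phrase group rather than a period.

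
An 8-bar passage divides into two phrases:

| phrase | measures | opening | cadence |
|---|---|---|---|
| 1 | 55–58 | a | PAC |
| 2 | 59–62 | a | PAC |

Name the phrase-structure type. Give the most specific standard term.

repeated phrase

Both phrases have the same opening (a) and the same cadence (perfect authentic cadence): the second is a restatement, not a consequent, so this is a repeated phrase rather than a period.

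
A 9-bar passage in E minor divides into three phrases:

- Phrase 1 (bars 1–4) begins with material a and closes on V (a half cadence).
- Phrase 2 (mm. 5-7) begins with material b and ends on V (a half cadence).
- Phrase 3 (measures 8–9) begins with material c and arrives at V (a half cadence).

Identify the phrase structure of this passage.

phrase group

The final phrase closes with a half cadence, which is not stronger than the preceding half cadence; the 3 phrases lack an overall antecedent–consequent design and so form a phrase group.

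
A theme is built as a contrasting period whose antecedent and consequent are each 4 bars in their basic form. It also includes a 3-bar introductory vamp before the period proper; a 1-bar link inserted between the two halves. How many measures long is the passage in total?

12 measures

Basic contrasting period: 4 + 4 = 8 bars.
8 (basic form) + 3 (introduction) + 1 (link) = 12.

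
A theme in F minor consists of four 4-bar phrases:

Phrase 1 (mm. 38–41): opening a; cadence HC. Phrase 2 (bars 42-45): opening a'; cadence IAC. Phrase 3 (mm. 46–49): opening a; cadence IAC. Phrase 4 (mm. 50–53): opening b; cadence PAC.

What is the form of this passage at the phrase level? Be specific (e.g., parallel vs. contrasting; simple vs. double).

parallel double period

Four phrases in two halves: the first half (measures 38–45) ends with an imperfect authentic cadence, the second (mm. 46–53) with a perfect authentic cadence — a large antecedent–consequent pair, i.e. a double period.
Phrase 3 begins with the same material as phrase 1, making it parallel.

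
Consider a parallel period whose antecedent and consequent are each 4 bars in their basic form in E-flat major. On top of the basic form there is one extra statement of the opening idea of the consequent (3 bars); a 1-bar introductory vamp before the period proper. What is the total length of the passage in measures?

Basic parallel period: 4 + 4 = 8 bars.
8 (basic form) + 3 (extra statement) + 1 (introduction) = 12.

12 measures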